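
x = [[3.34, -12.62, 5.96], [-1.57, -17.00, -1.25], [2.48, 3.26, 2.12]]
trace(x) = -11.54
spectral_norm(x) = 21.55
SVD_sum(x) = [[0.31, -13.2, 1.49], [0.39, -16.6, 1.87], [-0.07, 2.92, -0.33]] + [[3.2, 0.57, 4.35],[-2.18, -0.39, -2.96],[2.06, 0.36, 2.80]] + [[-0.17, 0.01, 0.12], [0.22, -0.01, -0.16], [0.49, -0.03, -0.35]]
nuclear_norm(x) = 29.68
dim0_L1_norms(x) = [7.39, 32.88, 9.33]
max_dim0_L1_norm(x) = 32.88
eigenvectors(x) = [[-0.91, 0.79, 0.54], [0.08, -0.03, 0.81], [-0.40, -0.62, -0.20]]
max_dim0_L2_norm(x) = 21.42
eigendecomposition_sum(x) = [[4.43, -1.55, 5.71], [-0.39, 0.14, -0.5], [1.96, -0.68, 2.52]] + [[-0.29, 0.38, 0.74], [0.01, -0.01, -0.03], [0.23, -0.3, -0.58]] + [[-0.8, -11.45, -0.48], [-1.19, -17.12, -0.72], [0.29, 4.24, 0.18]]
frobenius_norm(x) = 22.81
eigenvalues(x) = [7.08, -0.88, -17.74]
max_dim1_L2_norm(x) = 17.12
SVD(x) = [[-0.62, 0.73, -0.30], [-0.78, -0.50, 0.39], [0.14, 0.47, 0.87]] @ diag([21.54931021070763, 7.442347452542623, 0.6928880416953872]) @ [[-0.02, 0.99, -0.11], [0.59, 0.1, 0.8], [0.81, -0.05, -0.59]]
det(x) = 111.12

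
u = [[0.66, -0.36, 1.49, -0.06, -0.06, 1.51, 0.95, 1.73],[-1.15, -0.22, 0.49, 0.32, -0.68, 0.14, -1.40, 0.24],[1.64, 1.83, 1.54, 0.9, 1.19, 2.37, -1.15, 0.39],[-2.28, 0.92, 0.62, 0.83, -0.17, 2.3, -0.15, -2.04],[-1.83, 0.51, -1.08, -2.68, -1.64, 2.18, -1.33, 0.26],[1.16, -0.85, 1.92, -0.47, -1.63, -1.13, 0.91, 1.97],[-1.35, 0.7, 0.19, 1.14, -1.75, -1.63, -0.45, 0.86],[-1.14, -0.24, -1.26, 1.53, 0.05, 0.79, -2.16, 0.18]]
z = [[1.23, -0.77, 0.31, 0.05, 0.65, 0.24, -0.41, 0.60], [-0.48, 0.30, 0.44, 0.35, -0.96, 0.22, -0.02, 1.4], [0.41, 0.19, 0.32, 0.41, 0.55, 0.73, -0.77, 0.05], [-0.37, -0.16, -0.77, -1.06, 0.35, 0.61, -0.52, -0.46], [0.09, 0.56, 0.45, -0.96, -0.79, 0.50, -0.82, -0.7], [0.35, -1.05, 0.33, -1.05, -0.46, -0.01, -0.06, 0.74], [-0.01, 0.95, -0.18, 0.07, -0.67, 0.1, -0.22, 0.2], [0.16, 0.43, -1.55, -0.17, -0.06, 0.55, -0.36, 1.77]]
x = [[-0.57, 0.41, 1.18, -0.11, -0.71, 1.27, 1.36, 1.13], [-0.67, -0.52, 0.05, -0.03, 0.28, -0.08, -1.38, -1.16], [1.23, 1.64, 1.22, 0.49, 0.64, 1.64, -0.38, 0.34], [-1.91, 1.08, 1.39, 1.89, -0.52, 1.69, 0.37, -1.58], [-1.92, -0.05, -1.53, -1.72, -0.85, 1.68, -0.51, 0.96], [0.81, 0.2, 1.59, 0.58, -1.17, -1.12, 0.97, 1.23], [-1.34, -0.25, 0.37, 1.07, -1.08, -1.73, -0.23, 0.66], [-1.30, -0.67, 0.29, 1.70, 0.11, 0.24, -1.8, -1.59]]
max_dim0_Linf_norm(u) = 2.68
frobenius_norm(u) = 10.21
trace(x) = -1.77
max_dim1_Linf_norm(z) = 1.77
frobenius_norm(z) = 5.09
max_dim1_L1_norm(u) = 11.51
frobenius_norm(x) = 8.81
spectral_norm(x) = 4.91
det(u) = -1219.64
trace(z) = 1.54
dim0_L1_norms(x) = [9.75, 4.82, 7.62, 7.59, 5.36, 9.45, 7.0, 8.65]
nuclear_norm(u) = 25.05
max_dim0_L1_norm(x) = 9.75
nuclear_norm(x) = 20.75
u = z + x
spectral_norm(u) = 6.03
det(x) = -152.95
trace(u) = -0.23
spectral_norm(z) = 2.82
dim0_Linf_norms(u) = [2.28, 1.83, 1.92, 2.68, 1.75, 2.37, 2.16, 2.04]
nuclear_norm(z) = 11.92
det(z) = 0.00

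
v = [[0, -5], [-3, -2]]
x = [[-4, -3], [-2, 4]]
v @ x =[[10, -20], [16, 1]]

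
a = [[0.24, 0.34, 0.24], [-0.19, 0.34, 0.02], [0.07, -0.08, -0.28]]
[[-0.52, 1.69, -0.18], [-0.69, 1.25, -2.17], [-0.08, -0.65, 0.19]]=a@[[-0.04, 0.35, 3.86], [-2.11, 3.79, -4.32], [0.88, 1.31, 1.53]]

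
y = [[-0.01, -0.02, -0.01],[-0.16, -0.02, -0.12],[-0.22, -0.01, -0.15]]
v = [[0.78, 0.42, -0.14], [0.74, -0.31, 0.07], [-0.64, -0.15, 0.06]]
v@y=[[-0.04, -0.02, -0.04], [0.03, -0.01, 0.02], [0.02, 0.02, 0.02]]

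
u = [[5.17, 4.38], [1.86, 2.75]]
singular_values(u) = [7.5, 0.81]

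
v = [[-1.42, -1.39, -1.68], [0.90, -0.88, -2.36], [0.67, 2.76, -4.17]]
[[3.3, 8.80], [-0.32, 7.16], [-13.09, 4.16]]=v @ [[-0.59, -0.99], [-3.03, -2.18], [1.04, -2.60]]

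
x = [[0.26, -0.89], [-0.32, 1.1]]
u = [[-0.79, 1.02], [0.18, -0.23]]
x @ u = [[-0.37, 0.47], [0.45, -0.58]]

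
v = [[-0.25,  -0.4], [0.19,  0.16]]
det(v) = 0.04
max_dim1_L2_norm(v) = 0.47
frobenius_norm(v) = 0.53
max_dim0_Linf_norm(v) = 0.4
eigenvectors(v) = [[(0.82+0j),  (0.82-0j)],[(-0.42-0.38j),  (-0.42+0.38j)]]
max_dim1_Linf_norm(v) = 0.4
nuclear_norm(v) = 0.60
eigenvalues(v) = [(-0.04+0.18j), (-0.04-0.18j)]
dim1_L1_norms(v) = [0.65, 0.35]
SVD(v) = [[-0.89, 0.46],[0.46, 0.89]] @ diag([0.5287383223531559, 0.06808661010191505]) @ [[0.58, 0.81], [0.81, -0.58]]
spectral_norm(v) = 0.53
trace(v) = -0.09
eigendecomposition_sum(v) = [[(-0.12+0.07j), -0.20-0.05j], [0.09+0.02j, 0.08+0.12j]] + [[(-0.12-0.07j),  -0.20+0.05j], [0.09-0.02j,  0.08-0.12j]]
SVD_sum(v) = [[-0.28,  -0.38], [0.14,  0.2]] + [[0.03, -0.02], [0.05, -0.04]]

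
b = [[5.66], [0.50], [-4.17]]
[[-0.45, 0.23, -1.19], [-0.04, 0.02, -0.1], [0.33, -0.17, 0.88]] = b @ [[-0.08, 0.04, -0.21]]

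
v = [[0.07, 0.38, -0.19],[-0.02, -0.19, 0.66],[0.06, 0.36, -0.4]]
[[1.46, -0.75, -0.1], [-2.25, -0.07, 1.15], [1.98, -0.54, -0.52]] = v @ [[1.22, -0.74, -2.06],  [2.25, -2.23, 1.12],  [-2.73, -0.77, 2.01]]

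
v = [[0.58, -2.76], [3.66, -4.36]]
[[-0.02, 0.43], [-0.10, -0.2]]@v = [[1.56, -1.82],[-0.79, 1.15]]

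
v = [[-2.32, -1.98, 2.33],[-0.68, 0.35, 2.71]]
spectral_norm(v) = 4.39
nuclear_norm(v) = 6.23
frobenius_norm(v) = 4.76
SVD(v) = [[-0.84, -0.54], [-0.54, 0.84]] @ diag([4.392305050814541, 1.835308241301461]) @ [[0.53, 0.34, -0.78],  [0.36, 0.74, 0.57]]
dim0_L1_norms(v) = [3.0, 2.33, 5.04]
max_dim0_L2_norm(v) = 3.57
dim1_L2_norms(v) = [3.84, 2.82]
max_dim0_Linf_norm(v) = 2.71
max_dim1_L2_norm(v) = 3.84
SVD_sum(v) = [[-1.96, -1.25, 2.89], [-1.24, -0.79, 1.83]] + [[-0.36, -0.73, -0.56], [0.56, 1.14, 0.88]]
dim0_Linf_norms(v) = [2.32, 1.98, 2.71]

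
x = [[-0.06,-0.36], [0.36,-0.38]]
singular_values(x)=[0.58, 0.26]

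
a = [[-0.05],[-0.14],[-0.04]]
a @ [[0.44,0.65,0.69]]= [[-0.02, -0.03, -0.03], [-0.06, -0.09, -0.10], [-0.02, -0.03, -0.03]]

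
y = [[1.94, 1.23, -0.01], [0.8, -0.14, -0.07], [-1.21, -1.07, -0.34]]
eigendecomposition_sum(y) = [[2.0,  1.0,  -0.03], [0.67,  0.34,  -0.01], [-1.17,  -0.58,  0.02]] + [[-0.02, 0.03, -0.02], [0.04, -0.05, 0.04], [-0.19, 0.24, -0.19]] + [[-0.04, 0.2, 0.05], [0.09, -0.43, -0.1], [0.15, -0.72, -0.17]]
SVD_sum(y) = [[1.92, 1.25, 0.14], [0.49, 0.32, 0.03], [-1.35, -0.88, -0.10]] + [[0.04, -0.06, -0.03], [0.29, -0.43, -0.20], [0.16, -0.24, -0.11]] + [[-0.02, 0.04, -0.12], [0.01, -0.03, 0.09], [-0.02, 0.05, -0.14]]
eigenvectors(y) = [[-0.83, -0.12, -0.23], [-0.28, 0.2, 0.49], [0.48, -0.97, 0.84]]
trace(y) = 1.46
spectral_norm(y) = 2.87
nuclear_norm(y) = 3.72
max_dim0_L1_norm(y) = 3.95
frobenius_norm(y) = 2.94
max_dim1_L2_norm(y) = 2.3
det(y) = 0.40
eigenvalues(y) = [2.36, -0.26, -0.64]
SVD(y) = [[-0.80, -0.12, 0.59], [-0.21, -0.87, -0.45], [0.56, -0.48, 0.67]] @ diag([2.8653134155694837, 0.6395051377105067, 0.21613007518485394]) @ [[-0.84,-0.54,-0.06], [-0.53,0.77,0.35], [-0.15,0.33,-0.93]]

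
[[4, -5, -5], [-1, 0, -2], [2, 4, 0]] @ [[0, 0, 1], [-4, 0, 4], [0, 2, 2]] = [[20, -10, -26], [0, -4, -5], [-16, 0, 18]]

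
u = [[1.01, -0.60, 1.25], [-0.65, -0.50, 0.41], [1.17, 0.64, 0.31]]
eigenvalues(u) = [1.93, -1.35, 0.24]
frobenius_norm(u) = 2.38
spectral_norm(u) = 1.94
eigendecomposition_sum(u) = [[1.28, -0.06, 0.97], [-0.2, 0.01, -0.15], [0.84, -0.04, 0.64]] + [[-0.3, -0.47, 0.34], [-0.4, -0.63, 0.46], [0.37, 0.57, -0.42]] + [[0.03, -0.07, -0.06], [-0.05, 0.12, 0.1], [-0.04, 0.11, 0.09]]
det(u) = -0.62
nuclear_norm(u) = 3.53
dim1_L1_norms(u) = [2.86, 1.56, 2.12]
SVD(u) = [[-0.8, -0.52, -0.28], [0.15, -0.63, 0.76], [-0.58, 0.57, 0.58]] @ diag([1.940448418608614, 1.355381562341741, 0.23537365014671785]) @ [[-0.81, 0.02, -0.58],[0.41, 0.74, -0.54],[-0.41, 0.68, 0.61]]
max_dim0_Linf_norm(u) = 1.25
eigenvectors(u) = [[0.83, -0.48, -0.42], [-0.13, -0.65, 0.69], [0.55, 0.59, 0.59]]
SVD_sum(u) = [[1.27, -0.03, 0.9],[-0.23, 0.01, -0.16],[0.91, -0.02, 0.65]] + [[-0.29, -0.52, 0.39], [-0.35, -0.63, 0.46], [0.31, 0.57, -0.42]] + [[0.03,-0.04,-0.04], [-0.07,0.12,0.11], [-0.06,0.09,0.08]]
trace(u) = 0.82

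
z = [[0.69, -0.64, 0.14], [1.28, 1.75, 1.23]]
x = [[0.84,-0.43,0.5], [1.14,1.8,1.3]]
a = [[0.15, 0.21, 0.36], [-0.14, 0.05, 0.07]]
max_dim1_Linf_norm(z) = 1.75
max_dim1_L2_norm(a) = 0.44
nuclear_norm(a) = 0.60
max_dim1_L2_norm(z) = 2.49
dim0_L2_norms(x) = [1.42, 1.85, 1.39]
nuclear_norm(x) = 3.53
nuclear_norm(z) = 3.44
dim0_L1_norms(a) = [0.29, 0.26, 0.43]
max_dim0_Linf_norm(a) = 0.36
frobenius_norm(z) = 2.67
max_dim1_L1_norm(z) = 4.26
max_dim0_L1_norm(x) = 2.23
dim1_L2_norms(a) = [0.44, 0.16]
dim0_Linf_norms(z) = [1.28, 1.75, 1.23]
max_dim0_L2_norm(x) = 1.85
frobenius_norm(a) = 0.47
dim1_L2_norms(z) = [0.95, 2.49]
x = z + a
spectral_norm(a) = 0.44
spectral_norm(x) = 2.52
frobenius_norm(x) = 2.71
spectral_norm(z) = 2.49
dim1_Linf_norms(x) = [0.84, 1.8]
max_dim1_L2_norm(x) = 2.5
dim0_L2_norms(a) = [0.21, 0.22, 0.37]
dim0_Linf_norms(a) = [0.15, 0.21, 0.36]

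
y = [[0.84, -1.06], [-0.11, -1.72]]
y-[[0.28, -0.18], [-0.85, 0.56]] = [[0.56, -0.88],[0.74, -2.28]]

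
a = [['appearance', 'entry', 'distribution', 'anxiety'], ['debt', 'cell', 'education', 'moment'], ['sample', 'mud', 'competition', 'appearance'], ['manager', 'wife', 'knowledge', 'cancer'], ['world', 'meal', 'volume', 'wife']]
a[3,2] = 'knowledge'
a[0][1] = 'entry'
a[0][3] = 'anxiety'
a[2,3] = 'appearance'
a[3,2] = 'knowledge'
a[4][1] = 'meal'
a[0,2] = 'distribution'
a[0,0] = 'appearance'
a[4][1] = 'meal'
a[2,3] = 'appearance'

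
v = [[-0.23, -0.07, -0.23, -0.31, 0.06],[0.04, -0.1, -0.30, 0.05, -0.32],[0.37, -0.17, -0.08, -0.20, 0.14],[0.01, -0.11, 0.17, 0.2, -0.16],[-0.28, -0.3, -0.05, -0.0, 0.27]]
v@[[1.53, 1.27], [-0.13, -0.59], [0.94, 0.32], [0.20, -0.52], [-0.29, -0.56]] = [[-0.64, -0.20], [-0.1, 0.17], [0.43, 0.57], [0.28, 0.12], [-0.51, -0.35]]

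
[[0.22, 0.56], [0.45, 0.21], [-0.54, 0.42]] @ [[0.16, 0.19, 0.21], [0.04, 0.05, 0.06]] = [[0.06,0.07,0.08], [0.08,0.10,0.11], [-0.07,-0.08,-0.09]]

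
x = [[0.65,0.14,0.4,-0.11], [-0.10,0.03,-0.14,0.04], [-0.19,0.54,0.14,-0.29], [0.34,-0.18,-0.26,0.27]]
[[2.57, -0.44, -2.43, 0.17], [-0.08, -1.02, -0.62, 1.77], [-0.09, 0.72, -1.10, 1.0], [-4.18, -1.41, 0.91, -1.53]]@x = [[2.23, -1.00, 0.71, 0.45], [0.77, -0.7, -0.44, 0.63], [0.42, -0.77, -0.55, 0.63], [-3.27, 0.14, -0.95, -0.27]]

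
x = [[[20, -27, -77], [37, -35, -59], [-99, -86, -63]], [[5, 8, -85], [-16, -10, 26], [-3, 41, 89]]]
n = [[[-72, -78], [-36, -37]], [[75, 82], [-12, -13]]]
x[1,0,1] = 8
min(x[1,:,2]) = -85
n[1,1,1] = -13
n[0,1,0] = -36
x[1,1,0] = -16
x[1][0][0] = 5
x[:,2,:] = [[-99, -86, -63], [-3, 41, 89]]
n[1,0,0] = 75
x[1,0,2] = -85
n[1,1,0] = -12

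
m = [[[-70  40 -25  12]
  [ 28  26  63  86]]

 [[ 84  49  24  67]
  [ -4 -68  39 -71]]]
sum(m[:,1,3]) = 15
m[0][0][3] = 12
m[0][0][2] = -25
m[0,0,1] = 40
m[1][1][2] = 39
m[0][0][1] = 40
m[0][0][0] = -70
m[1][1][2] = 39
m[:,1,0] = [28, -4]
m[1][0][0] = 84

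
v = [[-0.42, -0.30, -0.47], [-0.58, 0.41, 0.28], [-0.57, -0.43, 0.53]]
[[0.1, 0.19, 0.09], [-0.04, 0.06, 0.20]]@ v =[[-0.2, 0.01, 0.05], [-0.13, -0.05, 0.14]]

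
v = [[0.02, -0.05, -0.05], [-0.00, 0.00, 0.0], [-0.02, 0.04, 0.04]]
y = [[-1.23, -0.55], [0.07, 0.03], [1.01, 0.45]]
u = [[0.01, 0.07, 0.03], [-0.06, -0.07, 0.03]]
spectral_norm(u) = 0.11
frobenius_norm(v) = 0.09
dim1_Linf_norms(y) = [1.23, 0.07, 1.01]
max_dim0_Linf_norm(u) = 0.07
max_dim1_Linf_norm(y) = 1.23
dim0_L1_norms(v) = [0.04, 0.09, 0.09]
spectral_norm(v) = 0.09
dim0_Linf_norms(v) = [0.02, 0.05, 0.05]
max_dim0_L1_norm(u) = 0.14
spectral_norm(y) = 1.74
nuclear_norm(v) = 0.10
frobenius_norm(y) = 1.74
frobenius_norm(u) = 0.12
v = y @ u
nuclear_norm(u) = 0.16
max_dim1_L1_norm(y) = 1.78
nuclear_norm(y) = 1.75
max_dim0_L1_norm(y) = 2.31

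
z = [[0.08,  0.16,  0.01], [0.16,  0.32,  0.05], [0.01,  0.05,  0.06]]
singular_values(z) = [0.41, 0.06, 0.0]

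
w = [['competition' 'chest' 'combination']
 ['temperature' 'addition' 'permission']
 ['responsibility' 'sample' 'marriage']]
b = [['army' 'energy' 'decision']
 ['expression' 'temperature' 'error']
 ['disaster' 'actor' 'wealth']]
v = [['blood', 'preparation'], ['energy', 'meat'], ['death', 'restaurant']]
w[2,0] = 'responsibility'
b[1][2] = 'error'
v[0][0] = 'blood'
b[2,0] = 'disaster'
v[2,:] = ['death', 'restaurant']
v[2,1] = 'restaurant'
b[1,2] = 'error'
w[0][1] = 'chest'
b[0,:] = ['army', 'energy', 'decision']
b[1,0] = 'expression'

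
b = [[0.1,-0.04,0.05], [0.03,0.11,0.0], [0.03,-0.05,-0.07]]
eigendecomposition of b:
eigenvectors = [[(0.26+0j), -0.78+0.00j, -0.78-0.00j], [-0.04+0.00j, -0.00+0.60j, (-0-0.6j)], [(-0.97+0j), (-0.16-0.13j), (-0.16+0.13j)]]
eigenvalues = [(-0.08+0j), (0.11+0.04j), (0.11-0.04j)]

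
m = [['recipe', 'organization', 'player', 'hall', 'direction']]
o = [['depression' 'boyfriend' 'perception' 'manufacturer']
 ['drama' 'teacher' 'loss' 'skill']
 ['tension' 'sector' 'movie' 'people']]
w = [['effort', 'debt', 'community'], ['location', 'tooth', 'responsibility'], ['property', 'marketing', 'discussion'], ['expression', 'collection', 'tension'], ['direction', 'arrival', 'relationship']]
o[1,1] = 'teacher'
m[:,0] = ['recipe']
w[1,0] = 'location'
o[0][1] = 'boyfriend'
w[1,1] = 'tooth'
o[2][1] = 'sector'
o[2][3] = 'people'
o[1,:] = ['drama', 'teacher', 'loss', 'skill']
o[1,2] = 'loss'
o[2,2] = 'movie'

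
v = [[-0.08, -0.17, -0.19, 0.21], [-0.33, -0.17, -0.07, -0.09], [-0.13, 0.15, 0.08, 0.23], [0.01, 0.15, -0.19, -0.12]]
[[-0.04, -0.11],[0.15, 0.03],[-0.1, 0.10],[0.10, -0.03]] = v @ [[-0.25, -0.31],[-0.01, 0.29],[-0.23, 0.39],[-0.50, -0.07]]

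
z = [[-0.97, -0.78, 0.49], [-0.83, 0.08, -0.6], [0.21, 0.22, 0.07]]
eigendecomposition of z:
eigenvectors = [[(0.89+0j), 0.42+0.02j, 0.42-0.02j], [0.41+0.00j, (-0.84+0j), (-0.84-0j)], [(-0.18+0j), (-0.26+0.21j), -0.26-0.21j]]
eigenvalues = [(-1.43+0j), (0.31+0.17j), (0.31-0.17j)]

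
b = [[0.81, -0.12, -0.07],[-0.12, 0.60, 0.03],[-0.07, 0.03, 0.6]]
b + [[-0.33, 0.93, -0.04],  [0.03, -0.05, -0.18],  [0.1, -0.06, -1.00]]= [[0.48, 0.81, -0.11], [-0.09, 0.55, -0.15], [0.03, -0.03, -0.4]]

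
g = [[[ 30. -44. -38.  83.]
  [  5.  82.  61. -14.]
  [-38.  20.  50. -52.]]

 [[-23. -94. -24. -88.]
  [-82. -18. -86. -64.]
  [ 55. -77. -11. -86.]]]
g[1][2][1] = -77.0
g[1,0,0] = -23.0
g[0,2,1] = 20.0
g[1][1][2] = -86.0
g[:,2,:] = [[-38.0, 20.0, 50.0, -52.0], [55.0, -77.0, -11.0, -86.0]]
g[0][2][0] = -38.0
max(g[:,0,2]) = -24.0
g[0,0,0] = 30.0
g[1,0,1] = -94.0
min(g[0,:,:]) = -52.0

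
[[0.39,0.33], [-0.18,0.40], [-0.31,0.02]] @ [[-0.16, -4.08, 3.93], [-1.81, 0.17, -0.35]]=[[-0.66, -1.54, 1.42],[-0.70, 0.80, -0.85],[0.01, 1.27, -1.23]]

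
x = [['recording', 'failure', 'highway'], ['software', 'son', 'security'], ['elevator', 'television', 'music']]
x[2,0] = 'elevator'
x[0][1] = 'failure'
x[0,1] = 'failure'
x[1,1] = 'son'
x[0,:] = ['recording', 'failure', 'highway']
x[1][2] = 'security'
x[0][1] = 'failure'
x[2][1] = 'television'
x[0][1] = 'failure'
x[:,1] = ['failure', 'son', 'television']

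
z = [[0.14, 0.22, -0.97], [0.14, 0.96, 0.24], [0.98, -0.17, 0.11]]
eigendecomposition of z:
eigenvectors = [[-0.01+0.69j, -0.01-0.69j, -0.21+0.00j], [-0.03-0.15j, (-0.03+0.15j), (-0.98+0j)], [(0.71+0j), 0.71-0.00j, (-0.04+0j)]]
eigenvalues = [(0.11+1j), (0.11-1j), (1+0j)]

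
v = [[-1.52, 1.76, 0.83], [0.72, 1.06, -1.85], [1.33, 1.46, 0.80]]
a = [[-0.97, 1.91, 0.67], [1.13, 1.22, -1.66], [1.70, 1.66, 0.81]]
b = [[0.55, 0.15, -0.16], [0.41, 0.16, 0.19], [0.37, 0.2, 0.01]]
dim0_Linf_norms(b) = [0.55, 0.2, 0.19]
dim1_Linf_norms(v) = [1.76, 1.85, 1.46]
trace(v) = 0.34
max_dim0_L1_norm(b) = 1.33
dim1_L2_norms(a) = [2.24, 2.35, 2.51]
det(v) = -11.04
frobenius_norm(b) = 0.87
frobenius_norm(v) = 3.96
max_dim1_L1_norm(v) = 4.11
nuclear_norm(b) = 1.15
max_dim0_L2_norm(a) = 2.81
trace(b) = 0.72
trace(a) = 1.06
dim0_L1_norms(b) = [1.33, 0.51, 0.36]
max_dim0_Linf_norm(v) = 1.85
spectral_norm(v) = 2.61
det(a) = -10.90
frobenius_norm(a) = 4.11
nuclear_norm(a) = 6.89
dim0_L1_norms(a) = [3.8, 4.79, 3.14]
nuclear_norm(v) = 6.78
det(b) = -0.01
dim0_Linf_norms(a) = [1.7, 1.91, 1.66]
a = b + v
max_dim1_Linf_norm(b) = 0.55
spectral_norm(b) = 0.83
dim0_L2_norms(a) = [2.26, 2.81, 1.96]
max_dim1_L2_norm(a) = 2.51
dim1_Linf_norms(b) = [0.55, 0.41, 0.37]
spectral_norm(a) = 3.04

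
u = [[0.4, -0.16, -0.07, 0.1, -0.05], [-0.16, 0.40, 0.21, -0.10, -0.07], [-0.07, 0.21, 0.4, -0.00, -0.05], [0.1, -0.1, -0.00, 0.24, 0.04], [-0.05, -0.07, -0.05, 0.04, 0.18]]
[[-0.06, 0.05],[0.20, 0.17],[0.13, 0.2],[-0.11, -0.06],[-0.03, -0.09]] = u @ [[0.14, 0.35], [0.42, 0.26], [0.14, 0.41], [-0.36, -0.26], [0.16, -0.11]]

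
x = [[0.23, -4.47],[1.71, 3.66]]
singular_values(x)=[5.85, 1.45]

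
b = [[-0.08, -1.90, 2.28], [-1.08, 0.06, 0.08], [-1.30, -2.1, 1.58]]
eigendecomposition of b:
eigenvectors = [[-0.07+0.53j,-0.07-0.53j,(0.82+0j)], [-0.50+0.04j,(-0.5-0.04j),-0.52+0.00j], [(-0.68+0j),-0.68-0.00j,(0.21+0j)]]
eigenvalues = [(-0.08+1.15j), (-0.08-1.15j), (1.72+0j)]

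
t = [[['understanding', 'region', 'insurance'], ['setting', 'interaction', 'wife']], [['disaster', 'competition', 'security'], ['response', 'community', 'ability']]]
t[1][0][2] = 'security'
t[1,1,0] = 'response'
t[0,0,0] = 'understanding'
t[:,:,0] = [['understanding', 'setting'], ['disaster', 'response']]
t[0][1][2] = 'wife'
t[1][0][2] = 'security'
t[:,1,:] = [['setting', 'interaction', 'wife'], ['response', 'community', 'ability']]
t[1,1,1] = 'community'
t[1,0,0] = 'disaster'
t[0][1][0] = 'setting'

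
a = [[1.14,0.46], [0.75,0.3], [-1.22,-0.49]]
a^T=[[1.14, 0.75, -1.22], [0.46, 0.30, -0.49]]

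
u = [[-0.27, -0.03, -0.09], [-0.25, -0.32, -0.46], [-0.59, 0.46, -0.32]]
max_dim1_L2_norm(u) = 0.81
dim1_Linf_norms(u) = [0.27, 0.46, 0.59]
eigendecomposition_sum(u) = [[-0.32+0.00j,(0.06-0j),(-0.01-0j)],[-0.36+0.00j,0.07-0.00j,(-0.01-0j)],[(0.24-0j),-0.05+0.00j,0.01+0.00j]] + [[0.02-0.09j,-0.05+0.05j,(-0.04-0.05j)],[(0.06-0.47j),(-0.2+0.28j),(-0.22-0.21j)],[(-0.41-0.01j),(0.25+0.15j),-0.16+0.21j]] + [[0.02+0.09j, -0.05-0.05j, -0.04+0.05j], [(0.06+0.47j), (-0.2-0.28j), -0.22+0.21j], [(-0.41+0.01j), 0.25-0.15j, -0.16-0.21j]]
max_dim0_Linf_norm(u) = 0.59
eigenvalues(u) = [(-0.24+0j), (-0.34+0.39j), (-0.34-0.39j)]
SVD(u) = [[-0.28,0.12,0.95], [-0.4,0.89,-0.23], [-0.87,-0.44,-0.2]] @ diag([0.8863599664118131, 0.5647435271177018, 0.12621710867036734]) @ [[0.78, -0.30, 0.55], [0.01, -0.87, -0.49], [-0.63, -0.39, 0.67]]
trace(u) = -0.91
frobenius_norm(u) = 1.06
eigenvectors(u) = [[(0.59+0j), -0.15-0.02j, (-0.15+0.02j)],[0.68+0.00j, -0.75+0.00j, (-0.75-0j)],[-0.44+0.00j, 0.06+0.65j, 0.06-0.65j]]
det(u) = -0.06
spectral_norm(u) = 0.89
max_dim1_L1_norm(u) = 1.37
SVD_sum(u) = [[-0.20,0.08,-0.14], [-0.27,0.11,-0.19], [-0.6,0.23,-0.43]] + [[0.0, -0.06, -0.03], [0.01, -0.44, -0.25], [-0.0, 0.22, 0.12]] + [[-0.08, -0.05, 0.08], [0.02, 0.01, -0.02], [0.02, 0.01, -0.02]]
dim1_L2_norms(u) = [0.29, 0.61, 0.81]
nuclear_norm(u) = 1.58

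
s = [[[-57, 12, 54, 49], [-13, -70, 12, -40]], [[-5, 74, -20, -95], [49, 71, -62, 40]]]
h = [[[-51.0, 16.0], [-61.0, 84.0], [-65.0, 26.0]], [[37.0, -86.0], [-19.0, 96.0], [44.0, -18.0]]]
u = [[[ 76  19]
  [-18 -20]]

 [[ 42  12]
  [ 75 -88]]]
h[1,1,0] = -19.0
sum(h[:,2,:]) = -13.0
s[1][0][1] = 74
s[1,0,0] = -5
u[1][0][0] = 42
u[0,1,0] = -18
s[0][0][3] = 49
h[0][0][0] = -51.0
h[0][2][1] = 26.0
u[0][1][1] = -20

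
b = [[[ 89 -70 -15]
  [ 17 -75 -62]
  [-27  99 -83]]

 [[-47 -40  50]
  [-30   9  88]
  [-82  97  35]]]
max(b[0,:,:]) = 99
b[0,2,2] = -83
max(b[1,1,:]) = 88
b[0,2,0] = -27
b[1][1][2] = 88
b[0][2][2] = -83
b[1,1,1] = 9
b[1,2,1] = 97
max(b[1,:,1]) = 97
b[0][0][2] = -15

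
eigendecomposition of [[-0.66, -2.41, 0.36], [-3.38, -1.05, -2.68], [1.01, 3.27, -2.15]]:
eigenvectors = [[0.70+0.00j, 0.35-0.19j, 0.35+0.19j], [-0.60+0.00j, -0.01-0.45j, (-0.01+0.45j)], [-0.38+0.00j, -0.80+0.00j, (-0.8-0j)]]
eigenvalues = [(1.22+0j), (-2.54+2.09j), (-2.54-2.09j)]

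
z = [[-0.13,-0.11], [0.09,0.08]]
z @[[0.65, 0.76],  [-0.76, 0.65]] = [[-0.0, -0.17],[-0.0, 0.12]]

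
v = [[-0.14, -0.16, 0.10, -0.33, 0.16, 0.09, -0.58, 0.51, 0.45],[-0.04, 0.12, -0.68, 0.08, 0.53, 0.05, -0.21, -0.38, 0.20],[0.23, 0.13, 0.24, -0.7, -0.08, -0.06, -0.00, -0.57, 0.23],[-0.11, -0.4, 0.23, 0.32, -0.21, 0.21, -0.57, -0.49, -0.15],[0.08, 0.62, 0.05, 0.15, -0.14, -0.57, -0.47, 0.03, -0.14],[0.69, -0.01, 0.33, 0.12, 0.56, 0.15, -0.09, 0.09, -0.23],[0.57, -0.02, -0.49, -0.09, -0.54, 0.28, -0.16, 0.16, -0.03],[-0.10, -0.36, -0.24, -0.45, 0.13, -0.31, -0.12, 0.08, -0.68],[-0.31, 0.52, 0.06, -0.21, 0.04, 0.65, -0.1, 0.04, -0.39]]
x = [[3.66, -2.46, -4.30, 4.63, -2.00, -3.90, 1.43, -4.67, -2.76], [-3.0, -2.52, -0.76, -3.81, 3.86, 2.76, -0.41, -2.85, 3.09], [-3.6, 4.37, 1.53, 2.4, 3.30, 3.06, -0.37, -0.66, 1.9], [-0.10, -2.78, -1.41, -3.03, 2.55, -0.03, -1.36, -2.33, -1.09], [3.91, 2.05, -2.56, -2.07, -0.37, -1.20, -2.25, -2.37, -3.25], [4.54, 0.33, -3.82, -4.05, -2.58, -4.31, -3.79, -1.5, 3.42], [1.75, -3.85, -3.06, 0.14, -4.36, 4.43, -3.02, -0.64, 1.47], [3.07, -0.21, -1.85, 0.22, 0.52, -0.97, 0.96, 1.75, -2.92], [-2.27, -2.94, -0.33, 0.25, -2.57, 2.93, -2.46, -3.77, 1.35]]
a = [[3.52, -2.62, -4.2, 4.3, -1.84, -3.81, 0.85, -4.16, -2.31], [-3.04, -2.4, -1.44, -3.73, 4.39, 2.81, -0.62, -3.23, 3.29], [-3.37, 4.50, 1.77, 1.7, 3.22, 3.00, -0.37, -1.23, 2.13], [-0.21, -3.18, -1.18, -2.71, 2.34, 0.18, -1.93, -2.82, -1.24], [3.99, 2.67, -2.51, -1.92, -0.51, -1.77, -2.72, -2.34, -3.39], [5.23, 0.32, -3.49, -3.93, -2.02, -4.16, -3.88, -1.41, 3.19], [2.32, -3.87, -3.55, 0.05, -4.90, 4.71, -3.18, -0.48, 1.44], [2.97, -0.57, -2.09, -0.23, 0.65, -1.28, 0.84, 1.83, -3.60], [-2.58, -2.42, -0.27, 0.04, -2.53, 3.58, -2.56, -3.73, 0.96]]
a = v + x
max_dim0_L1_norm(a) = 27.23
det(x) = -397134.57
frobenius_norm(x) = 24.36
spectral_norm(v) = 1.01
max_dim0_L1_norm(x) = 25.9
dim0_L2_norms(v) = [1.0, 1.0, 1.0, 1.0, 1.0, 1.0, 0.99, 1.01, 1.0]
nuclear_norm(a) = 62.20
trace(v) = 0.08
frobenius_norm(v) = 3.00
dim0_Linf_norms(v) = [0.69, 0.62, 0.68, 0.7, 0.56, 0.65, 0.58, 0.57, 0.68]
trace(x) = -4.96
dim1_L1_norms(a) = [27.61, 24.95, 21.29, 15.79, 21.82, 27.63, 24.5, 14.06, 18.67]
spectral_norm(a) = 15.00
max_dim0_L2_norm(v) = 1.01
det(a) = -905781.18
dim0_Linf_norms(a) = [5.23, 4.5, 4.2, 4.3, 4.9, 4.71, 3.88, 4.16, 3.6]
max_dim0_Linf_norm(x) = 4.67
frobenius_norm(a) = 24.88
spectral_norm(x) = 14.83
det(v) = 1.00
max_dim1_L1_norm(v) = 2.69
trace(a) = -4.88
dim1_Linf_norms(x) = [4.67, 3.86, 4.37, 3.03, 3.91, 4.54, 4.43, 3.07, 3.77]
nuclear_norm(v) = 9.00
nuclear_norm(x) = 60.50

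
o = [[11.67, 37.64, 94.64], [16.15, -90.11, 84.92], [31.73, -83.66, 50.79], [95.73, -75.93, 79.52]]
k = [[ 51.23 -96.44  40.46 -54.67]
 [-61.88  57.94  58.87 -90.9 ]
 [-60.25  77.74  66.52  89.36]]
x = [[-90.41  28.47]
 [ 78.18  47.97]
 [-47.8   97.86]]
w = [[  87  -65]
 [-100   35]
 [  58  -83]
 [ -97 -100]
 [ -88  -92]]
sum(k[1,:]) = -35.97000000000001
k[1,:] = [-61.88, 57.94, 58.87, -90.9]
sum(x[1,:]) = 126.15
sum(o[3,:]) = 99.32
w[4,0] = -88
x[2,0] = -47.8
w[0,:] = [87, -65]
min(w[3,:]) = -100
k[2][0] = -60.25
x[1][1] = 47.97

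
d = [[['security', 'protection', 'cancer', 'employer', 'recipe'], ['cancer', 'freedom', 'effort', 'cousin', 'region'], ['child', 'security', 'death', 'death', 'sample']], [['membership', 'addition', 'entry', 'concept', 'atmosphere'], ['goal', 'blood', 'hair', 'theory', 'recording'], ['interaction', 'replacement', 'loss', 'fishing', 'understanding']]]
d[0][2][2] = 'death'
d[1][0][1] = 'addition'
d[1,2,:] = ['interaction', 'replacement', 'loss', 'fishing', 'understanding']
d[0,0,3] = 'employer'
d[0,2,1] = 'security'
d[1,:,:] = [['membership', 'addition', 'entry', 'concept', 'atmosphere'], ['goal', 'blood', 'hair', 'theory', 'recording'], ['interaction', 'replacement', 'loss', 'fishing', 'understanding']]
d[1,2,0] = 'interaction'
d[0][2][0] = 'child'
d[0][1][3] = 'cousin'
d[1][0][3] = 'concept'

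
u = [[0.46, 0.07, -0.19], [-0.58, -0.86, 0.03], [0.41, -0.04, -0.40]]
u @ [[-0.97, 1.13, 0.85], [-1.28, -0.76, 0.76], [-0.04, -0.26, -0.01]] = [[-0.53, 0.52, 0.45], [1.66, -0.01, -1.15], [-0.33, 0.6, 0.32]]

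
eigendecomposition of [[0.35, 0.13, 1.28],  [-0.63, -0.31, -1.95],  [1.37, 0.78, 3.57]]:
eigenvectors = [[(0.31+0j), (-0.75+0j), -0.75-0.00j], [-0.46+0.00j, 0.62+0.17j, 0.62-0.17j], [(0.83+0j), 0.15-0.04j, 0.15+0.04j]]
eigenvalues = [(3.64+0j), (-0.02+0.03j), (-0.02-0.03j)]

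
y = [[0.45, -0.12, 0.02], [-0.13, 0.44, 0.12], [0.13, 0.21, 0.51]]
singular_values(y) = [0.65, 0.54, 0.22]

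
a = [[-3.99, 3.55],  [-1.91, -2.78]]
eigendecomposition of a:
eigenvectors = [[0.81+0.00j, (0.81-0j)],[0.14+0.58j, (0.14-0.58j)]]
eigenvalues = [(-3.38+2.53j), (-3.38-2.53j)]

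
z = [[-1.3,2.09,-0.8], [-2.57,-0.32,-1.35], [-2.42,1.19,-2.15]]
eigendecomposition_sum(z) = [[(-0.58+0.86j), 1.18+0.21j, (-0.56+0.38j)], [-1.32-0.80j, -0.23+1.77j, -0.60-0.81j], [(-1.35-0.31j), (0.31+1.57j), -0.74-0.52j]] + [[-0.58-0.86j, (1.18-0.21j), (-0.56-0.38j)], [(-1.32+0.8j), (-0.23-1.77j), -0.60+0.81j], [-1.35+0.31j, 0.31-1.57j, -0.74+0.52j]] + [[-0.14-0.00j,  (-0.28+0j),  0.33+0.00j], [(0.07+0j),  (0.13-0j),  (-0.16-0j)], [(0.29+0j),  (0.56-0j),  (-0.67-0j)]]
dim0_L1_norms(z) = [6.29, 3.6, 4.3]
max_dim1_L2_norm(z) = 3.45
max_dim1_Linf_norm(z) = 2.57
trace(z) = -3.77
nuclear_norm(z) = 7.25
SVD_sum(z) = [[-1.64,  0.71,  -1.16],[-2.00,  0.87,  -1.42],[-2.64,  1.14,  -1.87]] + [[0.48, 1.35, 0.16], [-0.43, -1.21, -0.14], [0.03, 0.08, 0.01]] + [[-0.14, 0.02, 0.21], [-0.14, 0.02, 0.21], [0.19, -0.03, -0.29]]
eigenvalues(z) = [(-1.55+2.11j), (-1.55-2.11j), (-0.68+0j)]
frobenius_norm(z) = 5.21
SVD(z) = [[-0.44, 0.74, -0.5], [-0.54, -0.67, -0.51], [-0.71, 0.04, 0.70]] @ diag([4.8070312050899275, 1.9412454786363327, 0.4969074209202958]) @ [[0.77, -0.33, 0.55], [0.33, 0.94, 0.11], [0.55, -0.1, -0.83]]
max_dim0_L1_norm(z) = 6.29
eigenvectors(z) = [[(-0.02+0.45j), (-0.02-0.45j), -0.43+0.00j], [-0.67+0.00j, (-0.67-0j), (0.21+0j)], [-0.57+0.19j, (-0.57-0.19j), (0.88+0j)]]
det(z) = -4.64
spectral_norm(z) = 4.81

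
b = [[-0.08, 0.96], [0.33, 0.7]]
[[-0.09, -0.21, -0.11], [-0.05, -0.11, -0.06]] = b @ [[0.05,0.11,0.06], [-0.09,-0.21,-0.11]]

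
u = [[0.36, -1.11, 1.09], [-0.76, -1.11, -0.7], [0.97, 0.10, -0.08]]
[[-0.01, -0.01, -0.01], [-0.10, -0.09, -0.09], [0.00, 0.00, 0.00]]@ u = [[-0.01, 0.02, -0.00], [-0.05, 0.2, -0.04], [0.00, 0.0, 0.00]]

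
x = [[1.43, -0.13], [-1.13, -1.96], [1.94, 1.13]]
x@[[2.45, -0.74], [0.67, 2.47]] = [[3.42, -1.38], [-4.08, -4.01], [5.51, 1.36]]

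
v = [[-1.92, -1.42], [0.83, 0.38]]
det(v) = 0.45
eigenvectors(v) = [[-0.88, 0.68],  [0.48, -0.73]]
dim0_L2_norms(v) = [2.09, 1.47]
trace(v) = -1.54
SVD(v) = [[-0.94, 0.35], [0.35, 0.94]] @ diag([2.5505114819868413, 0.17604312043725068]) @ [[0.82, 0.57], [0.57, -0.82]]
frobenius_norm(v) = 2.56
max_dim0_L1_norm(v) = 2.75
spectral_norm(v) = 2.55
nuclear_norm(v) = 2.73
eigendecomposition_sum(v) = [[-2.32, -2.15], [1.26, 1.17]] + [[0.4, 0.73], [-0.43, -0.79]]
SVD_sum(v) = [[-1.96, -1.37], [0.74, 0.51]] + [[0.04, -0.05], [0.09, -0.13]]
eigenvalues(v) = [-1.15, -0.39]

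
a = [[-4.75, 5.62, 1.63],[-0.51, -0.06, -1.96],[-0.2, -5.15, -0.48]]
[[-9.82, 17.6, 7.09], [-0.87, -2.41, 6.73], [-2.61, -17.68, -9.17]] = a@ [[2.5, 0.56, -0.18], [0.43, 3.32, 2.11], [-0.22, 0.98, -3.45]]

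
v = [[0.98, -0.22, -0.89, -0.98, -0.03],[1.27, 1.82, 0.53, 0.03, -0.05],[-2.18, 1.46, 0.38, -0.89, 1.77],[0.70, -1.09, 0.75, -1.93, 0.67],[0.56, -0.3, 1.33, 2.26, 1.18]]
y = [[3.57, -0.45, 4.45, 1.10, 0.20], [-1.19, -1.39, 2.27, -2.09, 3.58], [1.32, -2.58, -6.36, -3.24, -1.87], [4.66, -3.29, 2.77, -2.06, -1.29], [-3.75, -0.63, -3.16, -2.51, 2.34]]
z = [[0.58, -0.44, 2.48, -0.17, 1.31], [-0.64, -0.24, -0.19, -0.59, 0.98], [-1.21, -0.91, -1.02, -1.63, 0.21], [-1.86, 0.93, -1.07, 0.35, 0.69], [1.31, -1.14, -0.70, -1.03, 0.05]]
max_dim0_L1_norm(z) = 5.6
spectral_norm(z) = 3.54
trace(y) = -3.90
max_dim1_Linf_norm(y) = 6.36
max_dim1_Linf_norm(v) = 2.26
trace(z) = -0.28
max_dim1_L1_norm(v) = 6.68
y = v @ z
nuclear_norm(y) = 25.10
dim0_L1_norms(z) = [5.6, 3.66, 5.46, 3.77, 3.24]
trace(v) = 2.43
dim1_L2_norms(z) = [2.9, 1.35, 2.46, 2.46, 2.14]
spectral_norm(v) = 3.40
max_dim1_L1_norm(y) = 15.37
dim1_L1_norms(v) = [3.1, 3.7, 6.68, 5.14, 5.63]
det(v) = 49.26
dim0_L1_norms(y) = [14.49, 8.34, 19.01, 11.0, 9.28]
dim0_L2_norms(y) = [7.19, 4.47, 9.11, 5.16, 4.85]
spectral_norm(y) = 10.31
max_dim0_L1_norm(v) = 6.09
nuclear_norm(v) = 12.16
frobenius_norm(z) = 5.19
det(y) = 0.02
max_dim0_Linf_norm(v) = 2.26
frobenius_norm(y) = 14.31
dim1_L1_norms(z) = [4.98, 2.64, 4.98, 4.9, 4.23]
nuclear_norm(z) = 9.61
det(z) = -0.04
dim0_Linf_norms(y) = [4.66, 3.29, 6.36, 3.24, 3.58]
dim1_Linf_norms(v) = [0.98, 1.82, 2.18, 1.93, 2.26]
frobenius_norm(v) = 5.83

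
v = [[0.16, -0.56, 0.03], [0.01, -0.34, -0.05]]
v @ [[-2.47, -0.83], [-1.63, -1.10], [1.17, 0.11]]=[[0.55, 0.49], [0.47, 0.36]]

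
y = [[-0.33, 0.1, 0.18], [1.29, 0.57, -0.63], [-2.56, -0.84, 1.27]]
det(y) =0.001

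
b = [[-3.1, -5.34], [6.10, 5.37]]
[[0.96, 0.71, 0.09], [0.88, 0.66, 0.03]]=b @[[0.62, 0.46, 0.04], [-0.54, -0.4, -0.04]]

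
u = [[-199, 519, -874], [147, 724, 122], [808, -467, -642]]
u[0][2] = -874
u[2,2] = -642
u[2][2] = -642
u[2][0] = 808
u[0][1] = 519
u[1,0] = 147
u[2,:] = [808, -467, -642]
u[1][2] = 122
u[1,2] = 122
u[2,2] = -642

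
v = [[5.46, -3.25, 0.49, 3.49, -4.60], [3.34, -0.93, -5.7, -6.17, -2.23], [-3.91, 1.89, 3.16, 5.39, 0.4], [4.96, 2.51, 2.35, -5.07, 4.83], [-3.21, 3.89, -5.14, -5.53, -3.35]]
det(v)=2434.537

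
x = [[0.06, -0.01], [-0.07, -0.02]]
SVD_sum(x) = [[0.06, 0.01], [-0.07, -0.01]] + [[0.00, -0.02],  [0.00, -0.01]]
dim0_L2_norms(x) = [0.09, 0.02]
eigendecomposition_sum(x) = [[0.06, -0.01], [-0.05, 0.01]] + [[-0.0, -0.0], [-0.02, -0.03]]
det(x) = -0.00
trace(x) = 0.04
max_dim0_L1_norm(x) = 0.13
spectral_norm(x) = 0.09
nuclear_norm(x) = 0.11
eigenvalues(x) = [0.07, -0.03]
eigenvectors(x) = [[0.78, 0.11], [-0.62, 0.99]]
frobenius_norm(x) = 0.09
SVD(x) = [[-0.63, 0.77], [0.77, 0.63]] @ diag([0.0926240552495637, 0.02051302974028391]) @ [[-1.00, -0.10], [0.1, -1.0]]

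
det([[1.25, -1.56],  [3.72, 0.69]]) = 6.666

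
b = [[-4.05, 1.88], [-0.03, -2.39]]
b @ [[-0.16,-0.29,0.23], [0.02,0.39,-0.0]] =[[0.69, 1.91, -0.93], [-0.04, -0.92, -0.01]]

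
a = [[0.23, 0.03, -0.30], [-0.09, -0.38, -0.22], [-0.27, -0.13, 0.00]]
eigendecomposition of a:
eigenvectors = [[-0.84, 0.54, -0.10],  [-0.06, -0.64, -0.94],  [0.55, 0.55, -0.32]]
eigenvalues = [0.43, -0.11, -0.46]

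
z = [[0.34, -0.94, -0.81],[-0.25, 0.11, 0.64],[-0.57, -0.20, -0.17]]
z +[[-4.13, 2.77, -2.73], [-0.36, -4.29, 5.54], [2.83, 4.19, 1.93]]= [[-3.79, 1.83, -3.54],[-0.61, -4.18, 6.18],[2.26, 3.99, 1.76]]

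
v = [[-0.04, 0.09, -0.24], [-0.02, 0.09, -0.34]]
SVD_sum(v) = [[-0.02, 0.07, -0.25], [-0.03, 0.1, -0.34]] + [[-0.02,0.02,0.01], [0.01,-0.01,-0.0]]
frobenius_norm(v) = 0.44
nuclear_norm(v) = 0.47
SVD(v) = [[-0.59, -0.81],[-0.81, 0.59]] @ diag([0.43652206764236096, 0.029128756603021125]) @ [[0.09, -0.29, 0.95], [0.7, -0.66, -0.27]]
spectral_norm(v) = 0.44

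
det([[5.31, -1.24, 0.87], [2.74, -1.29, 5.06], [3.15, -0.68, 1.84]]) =-5.932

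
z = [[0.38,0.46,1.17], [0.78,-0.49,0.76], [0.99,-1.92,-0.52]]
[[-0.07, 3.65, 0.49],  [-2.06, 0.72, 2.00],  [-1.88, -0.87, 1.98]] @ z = [[3.31, -2.76, 2.44], [1.76, -5.14, -2.90], [0.57, -4.24, -3.89]]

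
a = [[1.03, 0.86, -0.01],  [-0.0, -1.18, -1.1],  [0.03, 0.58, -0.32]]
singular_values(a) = [1.84, 1.09, 0.51]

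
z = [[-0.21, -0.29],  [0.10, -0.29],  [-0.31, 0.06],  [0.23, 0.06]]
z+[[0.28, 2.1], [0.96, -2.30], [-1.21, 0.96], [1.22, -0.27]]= [[0.07, 1.81], [1.06, -2.59], [-1.52, 1.02], [1.45, -0.21]]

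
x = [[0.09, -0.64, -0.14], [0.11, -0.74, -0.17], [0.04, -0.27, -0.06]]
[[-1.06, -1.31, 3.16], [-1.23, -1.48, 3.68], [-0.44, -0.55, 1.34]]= x@ [[3.54, 2.59, 3.12], [1.52, 3.00, -4.05], [2.93, -2.67, -2.02]]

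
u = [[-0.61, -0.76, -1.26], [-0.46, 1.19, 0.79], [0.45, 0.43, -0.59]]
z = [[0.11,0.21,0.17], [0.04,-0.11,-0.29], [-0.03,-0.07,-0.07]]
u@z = [[-0.06, 0.04, 0.20], [-0.03, -0.28, -0.48], [0.08, 0.09, -0.01]]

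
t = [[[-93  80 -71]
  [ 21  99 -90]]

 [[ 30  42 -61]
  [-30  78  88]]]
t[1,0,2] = -61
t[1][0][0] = 30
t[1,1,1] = 78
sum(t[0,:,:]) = -54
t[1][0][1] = 42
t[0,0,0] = -93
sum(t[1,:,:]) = 147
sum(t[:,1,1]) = 177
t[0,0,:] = [-93, 80, -71]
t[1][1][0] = -30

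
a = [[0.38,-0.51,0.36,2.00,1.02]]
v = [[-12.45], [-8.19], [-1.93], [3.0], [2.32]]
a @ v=[[7.12]]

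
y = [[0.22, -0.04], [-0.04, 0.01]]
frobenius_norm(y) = 0.23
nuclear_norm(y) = 0.23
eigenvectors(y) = [[0.98, 0.18], [-0.18, 0.98]]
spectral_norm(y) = 0.23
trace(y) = 0.23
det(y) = 0.00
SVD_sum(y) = [[0.22, -0.04], [-0.04, 0.01]] + [[0.00, 0.00], [0.00, 0.0]]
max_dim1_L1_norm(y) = 0.26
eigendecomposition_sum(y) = [[0.22, -0.04], [-0.04, 0.01]] + [[0.0, 0.0], [0.0, 0.00]]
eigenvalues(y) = [0.23, 0.0]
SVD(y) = [[-0.98, 0.18], [0.18, 0.98]] @ diag([0.22736102527122115, 0.002638974728778842]) @ [[-0.98, 0.18], [0.18, 0.98]]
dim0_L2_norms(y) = [0.22, 0.04]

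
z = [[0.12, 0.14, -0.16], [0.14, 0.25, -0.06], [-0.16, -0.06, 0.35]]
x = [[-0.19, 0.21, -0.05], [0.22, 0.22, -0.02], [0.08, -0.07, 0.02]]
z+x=[[-0.07, 0.35, -0.21], [0.36, 0.47, -0.08], [-0.08, -0.13, 0.37]]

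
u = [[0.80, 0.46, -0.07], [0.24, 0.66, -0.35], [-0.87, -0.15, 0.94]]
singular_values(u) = [1.59, 0.63, 0.45]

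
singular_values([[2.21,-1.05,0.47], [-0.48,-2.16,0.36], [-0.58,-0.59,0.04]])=[2.67, 2.19, 0.0]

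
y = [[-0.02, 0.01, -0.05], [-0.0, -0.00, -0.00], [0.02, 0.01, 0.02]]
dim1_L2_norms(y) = [0.05, 0.0, 0.03]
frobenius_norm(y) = 0.06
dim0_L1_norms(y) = [0.04, 0.02, 0.07]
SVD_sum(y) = [[-0.02, 0.0, -0.05], [0.0, 0.00, 0.0], [0.01, -0.0, 0.02]] + [[0.0, 0.01, -0.00], [0.00, 0.0, 0.00], [0.01, 0.01, -0.0]] + [[0.00,  0.00,  0.00], [0.00,  -0.00,  -0.0], [0.0,  0.0,  0.0]]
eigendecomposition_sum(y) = [[-0.01+0.01j, 0.00+0.01j, (-0.02+0j)], [0j, 0.00+0.00j, 0.00+0.00j], [(0.01+0j), 0.01-0.01j, (0.01+0.01j)]] + [[(-0.01-0.01j), -0.01j, -0.02-0.00j], [0.00+0.00j, 0j, 0j], [(0.01+0j), 0.01+0.01j, (0.01-0.01j)]] + [[(-0+0j), -0j, (-0+0j)], [-0.00+0.00j, -0.00+0.00j, (-0+0j)], [(-0+0j), (-0+0j), (-0+0j)]]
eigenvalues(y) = [0.02j, -0.02j, (-0+0j)]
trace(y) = 0.00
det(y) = 0.00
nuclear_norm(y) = 0.08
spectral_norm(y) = 0.06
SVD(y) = [[-0.90, 0.43, 0.00], [0.00, 0.00, 1.0], [0.43, 0.90, 0.0]] @ diag([0.060175389460366935, 0.0167009731241374, 0.0]) @ [[0.44, -0.08, 0.89], [0.56, 0.8, -0.21], [0.7, -0.60, -0.4]]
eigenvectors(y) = [[(0.85+0j), 0.85-0.00j, (-0.7+0j)], [0.00+0.00j, -0j, 0.60+0.00j], [(-0.34-0.41j), (-0.34+0.41j), 0.40+0.00j]]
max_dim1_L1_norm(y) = 0.08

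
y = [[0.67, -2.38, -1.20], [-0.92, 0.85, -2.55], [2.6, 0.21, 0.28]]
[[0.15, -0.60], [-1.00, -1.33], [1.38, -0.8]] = y@ [[0.51, -0.36], [-0.02, -0.15], [0.2, 0.60]]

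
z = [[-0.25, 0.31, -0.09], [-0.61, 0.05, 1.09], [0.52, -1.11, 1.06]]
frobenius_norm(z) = 2.09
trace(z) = 0.86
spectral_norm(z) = 1.77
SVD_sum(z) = [[-0.04, 0.16, -0.23], [0.1, -0.44, 0.63], [0.21, -0.89, 1.26]] + [[-0.21, 0.15, 0.14], [-0.71, 0.49, 0.46], [0.31, -0.22, -0.20]] + [[0.00, 0.00, 0.00], [-0.0, -0.0, -0.0], [0.0, 0.0, 0.0]]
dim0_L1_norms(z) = [1.38, 1.47, 2.24]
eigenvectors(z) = [[0.68+0.00j,0.06-0.16j,0.06+0.16j], [0.65+0.00j,0.73+0.00j,0.73-0.00j], [(0.35+0j),(0.29+0.59j),(0.29-0.59j)]]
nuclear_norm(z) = 2.88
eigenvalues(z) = [0j, (0.43+1.02j), (0.43-1.02j)]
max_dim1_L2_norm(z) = 1.62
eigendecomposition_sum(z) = [[0j, -0.00-0.00j, 0.00+0.00j], [0j, (-0-0j), 0.00+0.00j], [0j, (-0-0j), 0j]] + [[(-0.13+0.03j), (0.16+0.05j), -0.05-0.15j], [-0.31-0.47j, (0.03+0.7j), (0.54-0.39j)], [(0.26-0.43j), -0.55+0.29j, (0.53+0.29j)]] + [[(-0.13-0.03j),0.16-0.05j,(-0.05+0.15j)], [-0.31+0.47j,0.03-0.70j,(0.54+0.39j)], [0.26+0.43j,(-0.55-0.29j),(0.53-0.29j)]]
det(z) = 0.00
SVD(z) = [[-0.16,-0.26,0.95], [0.44,-0.88,-0.17], [0.88,0.39,0.26]] @ diag([1.7655271372530856, 1.1128400873828241, 0.0009314165076212349]) @ [[0.13, -0.57, 0.81],[0.72, -0.50, -0.47],[0.68, 0.65, 0.35]]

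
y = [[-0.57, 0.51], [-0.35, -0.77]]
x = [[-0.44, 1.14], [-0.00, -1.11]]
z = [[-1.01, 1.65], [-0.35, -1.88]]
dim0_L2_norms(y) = [0.67, 0.92]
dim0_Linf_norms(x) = [0.44, 1.14]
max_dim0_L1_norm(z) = 3.53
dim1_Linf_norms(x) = [1.14, 1.11]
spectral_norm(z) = 2.54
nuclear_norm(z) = 3.51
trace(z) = -2.89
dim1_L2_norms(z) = [1.93, 1.91]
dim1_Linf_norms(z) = [1.65, 1.88]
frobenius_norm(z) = 2.72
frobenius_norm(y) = 1.14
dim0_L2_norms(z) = [1.07, 2.5]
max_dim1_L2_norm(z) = 1.93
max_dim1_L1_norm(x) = 1.58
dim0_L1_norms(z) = [1.36, 3.53]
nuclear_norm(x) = 1.92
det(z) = 2.48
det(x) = 0.49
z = y + x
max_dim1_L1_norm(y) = 1.12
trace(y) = -1.34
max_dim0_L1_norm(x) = 2.25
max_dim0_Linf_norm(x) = 1.14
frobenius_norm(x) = 1.65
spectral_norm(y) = 0.92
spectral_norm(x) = 1.62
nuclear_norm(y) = 1.59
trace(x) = -1.55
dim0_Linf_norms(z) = [1.01, 1.88]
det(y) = 0.62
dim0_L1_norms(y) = [0.92, 1.28]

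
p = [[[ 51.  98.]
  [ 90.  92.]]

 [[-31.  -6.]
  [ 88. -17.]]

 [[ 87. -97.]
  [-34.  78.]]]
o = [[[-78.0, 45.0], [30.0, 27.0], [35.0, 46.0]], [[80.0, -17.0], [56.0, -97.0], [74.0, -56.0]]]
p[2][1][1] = 78.0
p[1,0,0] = -31.0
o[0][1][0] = 30.0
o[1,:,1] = [-17.0, -97.0, -56.0]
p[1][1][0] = 88.0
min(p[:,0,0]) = -31.0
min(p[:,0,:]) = -97.0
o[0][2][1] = 46.0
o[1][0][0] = 80.0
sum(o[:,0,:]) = 30.0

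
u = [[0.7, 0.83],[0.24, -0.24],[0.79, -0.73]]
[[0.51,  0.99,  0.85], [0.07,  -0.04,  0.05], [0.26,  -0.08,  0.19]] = u @[[0.50,0.56,0.67], [0.19,0.72,0.46]]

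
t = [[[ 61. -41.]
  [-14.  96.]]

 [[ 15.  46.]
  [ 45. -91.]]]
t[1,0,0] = 15.0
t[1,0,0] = 15.0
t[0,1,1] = 96.0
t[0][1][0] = -14.0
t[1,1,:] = [45.0, -91.0]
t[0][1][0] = -14.0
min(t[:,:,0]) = -14.0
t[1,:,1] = [46.0, -91.0]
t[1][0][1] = 46.0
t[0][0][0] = 61.0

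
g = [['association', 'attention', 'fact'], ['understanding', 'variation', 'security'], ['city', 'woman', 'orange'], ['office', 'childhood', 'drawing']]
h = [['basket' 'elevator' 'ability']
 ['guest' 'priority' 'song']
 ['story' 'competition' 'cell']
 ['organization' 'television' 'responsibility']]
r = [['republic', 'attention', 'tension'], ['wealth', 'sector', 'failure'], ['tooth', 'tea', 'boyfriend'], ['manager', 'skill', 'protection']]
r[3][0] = 'manager'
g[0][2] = 'fact'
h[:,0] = ['basket', 'guest', 'story', 'organization']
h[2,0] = 'story'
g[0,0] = 'association'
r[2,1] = 'tea'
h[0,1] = 'elevator'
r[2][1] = 'tea'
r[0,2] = 'tension'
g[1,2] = 'security'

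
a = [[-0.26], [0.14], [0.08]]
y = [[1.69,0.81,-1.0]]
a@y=[[-0.44,-0.21,0.26], [0.24,0.11,-0.14], [0.14,0.06,-0.08]]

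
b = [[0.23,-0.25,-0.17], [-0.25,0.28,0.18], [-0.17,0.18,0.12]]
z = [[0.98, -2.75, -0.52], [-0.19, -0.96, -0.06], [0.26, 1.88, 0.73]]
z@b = [[1.00, -1.11, -0.72], [0.21, -0.23, -0.15], [-0.53, 0.59, 0.38]]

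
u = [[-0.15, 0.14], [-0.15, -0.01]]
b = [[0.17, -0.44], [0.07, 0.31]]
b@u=[[0.04, 0.03],[-0.06, 0.01]]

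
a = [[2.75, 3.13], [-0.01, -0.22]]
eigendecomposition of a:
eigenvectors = [[1.0, -0.73], [-0.00, 0.69]]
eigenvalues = [2.74, -0.21]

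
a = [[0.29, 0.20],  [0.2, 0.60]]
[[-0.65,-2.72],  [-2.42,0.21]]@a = [[-0.73, -1.76], [-0.66, -0.36]]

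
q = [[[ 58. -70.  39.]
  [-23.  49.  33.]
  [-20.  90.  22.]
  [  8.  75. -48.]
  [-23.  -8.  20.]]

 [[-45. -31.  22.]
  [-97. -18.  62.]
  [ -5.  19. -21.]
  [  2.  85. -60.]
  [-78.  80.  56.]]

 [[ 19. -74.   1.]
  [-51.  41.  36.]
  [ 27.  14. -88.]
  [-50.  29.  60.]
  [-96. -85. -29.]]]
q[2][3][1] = 29.0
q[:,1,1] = [49.0, -18.0, 41.0]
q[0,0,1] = -70.0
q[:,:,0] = [[58.0, -23.0, -20.0, 8.0, -23.0], [-45.0, -97.0, -5.0, 2.0, -78.0], [19.0, -51.0, 27.0, -50.0, -96.0]]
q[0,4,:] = [-23.0, -8.0, 20.0]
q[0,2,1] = 90.0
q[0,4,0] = -23.0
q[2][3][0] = -50.0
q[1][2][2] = -21.0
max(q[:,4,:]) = 80.0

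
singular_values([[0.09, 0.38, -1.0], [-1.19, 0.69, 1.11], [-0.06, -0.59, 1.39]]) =[2.2, 1.32, 0.0]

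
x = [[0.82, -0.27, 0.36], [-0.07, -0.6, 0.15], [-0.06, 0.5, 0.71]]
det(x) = -0.45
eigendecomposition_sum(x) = [[0.41-0.01j,  -0.05-0.27j,  0.17-0.79j],[-0.02+0.02j,  0.02+0.01j,  (0.04+0.05j)],[-0.03+0.20j,  (0.14+0j),  (0.37+0.16j)]] + [[(0.41+0.01j), (-0.05+0.27j), (0.17+0.79j)], [-0.02-0.02j, 0.02-0.01j, (0.04-0.05j)], [(-0.03-0.2j), (0.14-0j), (0.37-0.16j)]] + [[(-0.01+0j), -0.17+0.00j, 0.02+0.00j], [-0.03+0.00j, (-0.64+0j), 0.08+0.00j], [(0.01-0j), (0.22-0j), -0.03-0.00j]]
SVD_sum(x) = [[0.73, -0.31, 0.47],  [0.18, -0.07, 0.11],  [0.11, -0.05, 0.07]] + [[0.00, -0.03, -0.03], [0.03, -0.28, -0.23], [-0.06, 0.65, 0.52]] + [[0.08, 0.07, -0.08],[-0.27, -0.24, 0.27],[-0.12, -0.10, 0.11]]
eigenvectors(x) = [[0.89+0.00j,0.89-0.00j,(-0.24+0j)], [(-0.05+0.05j),(-0.05-0.05j),(-0.92+0j)], [(-0.08+0.44j),-0.08-0.44j,(0.32+0j)]]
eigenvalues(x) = [(0.8+0.16j), (0.8-0.16j), (-0.67+0j)]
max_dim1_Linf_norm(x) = 0.82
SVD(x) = [[-0.96, -0.05, -0.27], [-0.23, -0.40, 0.89], [-0.15, 0.91, 0.38]] @ diag([0.961333302027168, 0.9149572440527353, 0.5086172666838648]) @ [[-0.79, 0.34, -0.51], [-0.07, 0.78, 0.63], [-0.6, -0.53, 0.59]]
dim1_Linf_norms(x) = [0.82, 0.6, 0.71]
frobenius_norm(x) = 1.42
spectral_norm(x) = 0.96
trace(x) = 0.93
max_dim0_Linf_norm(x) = 0.82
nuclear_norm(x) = 2.38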